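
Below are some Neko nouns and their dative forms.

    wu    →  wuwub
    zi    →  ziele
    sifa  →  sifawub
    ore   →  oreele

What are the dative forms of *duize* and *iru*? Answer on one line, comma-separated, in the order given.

The alternation tracks the last vowel of the stem — -ele when the last vowel of the stem is a front vowel (*zi*, *ore*); -wub when the last vowel of the stem is a back vowel (*wu*, *sifa*).
*duize* — last vowel /e/ (a front vowel) → -ele → *duizeele*.
*iru* — last vowel /u/ (a back vowel) → -wub → *iruwub*.

duizeele, iruwub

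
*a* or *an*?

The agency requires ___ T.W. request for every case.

The indefinite article is chosen by the initial *sound* of the following word, not its spelling.
The initialism *T.W.* is read letter by letter; the first letter, T, is pronounced /tiː/, which begins with a consonant sound.
So the article is *a*: The agency requires a T.W. request for every case.

a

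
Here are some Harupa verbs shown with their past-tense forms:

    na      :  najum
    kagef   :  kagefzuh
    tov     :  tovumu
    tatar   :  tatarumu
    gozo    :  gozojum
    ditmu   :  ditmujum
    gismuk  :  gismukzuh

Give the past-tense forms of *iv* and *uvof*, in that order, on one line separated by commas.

ivumu, uvofzuh

The alternation tracks the final sound of the stem — -zuh when the stem ends in a voiceless consonant (*kagef*, *gismuk*); -umu when the stem ends in a voiced consonant (*tov*, *tatar*); -jum when the stem ends in a vowel (*na*, *gozo*, *ditmu*).
Since the final sound of *iv* is /v/ (a voiced consonant), it takes -umu, giving *ivumu*.
The final sound of *uvof* is /f/, which is a voiceless consonant, so the suffix is -zuh, giving *uvofzuh*.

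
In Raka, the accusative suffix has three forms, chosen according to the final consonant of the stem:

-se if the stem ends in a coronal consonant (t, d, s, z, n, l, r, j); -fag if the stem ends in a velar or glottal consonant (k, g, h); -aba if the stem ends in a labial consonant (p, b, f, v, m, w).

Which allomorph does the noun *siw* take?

*siw*: final consonant = /w/, labial → -aba.

-aba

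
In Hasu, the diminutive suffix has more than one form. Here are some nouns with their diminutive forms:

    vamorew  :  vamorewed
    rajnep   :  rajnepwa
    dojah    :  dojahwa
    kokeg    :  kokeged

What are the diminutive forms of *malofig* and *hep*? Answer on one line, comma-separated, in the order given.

The suffix is conditioned by the final consonant: -wa when the stem ends in a voiceless consonant (*rajnep*, *dojah*); -ed when the stem ends in a voiced consonant (*vamorew*, *kokeg*).
*malofig* — final consonant /g/ (voiced) → -ed → *malofiged*.
*hep*: final consonant = /p/, voiceless → -wa → *hepwa*.

malofiged, hepwa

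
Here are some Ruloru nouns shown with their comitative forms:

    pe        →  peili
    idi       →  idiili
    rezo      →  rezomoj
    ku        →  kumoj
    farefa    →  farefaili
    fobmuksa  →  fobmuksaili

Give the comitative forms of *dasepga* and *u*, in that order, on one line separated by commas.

dasepgaili, umoj

The alternation tracks the last vowel of the stem — -moj when the last vowel of the stem is a rounded vowel (*rezo*, *ku*); -ili when the last vowel of the stem is an unrounded vowel (*pe*, *idi*, *farefa*, *fobmuksa*).
*dasepga*: last vowel = /a/, an unrounded vowel → -ili → *dasepgaili*.
*u*: last vowel = /u/, a rounded vowel → -moj → *umoj*.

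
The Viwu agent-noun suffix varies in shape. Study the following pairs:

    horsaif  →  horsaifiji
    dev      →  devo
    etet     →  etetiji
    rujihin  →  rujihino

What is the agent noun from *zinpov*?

The alternation tracks the final consonant of the stem — -iji when the stem ends in a voiceless consonant (*horsaif*, *etet*); -o when the stem ends in a voiced consonant (*dev*, *rujihin*).
*zinpov* — final consonant /v/ (voiced) → -o → *zinpovo*.

zinpovo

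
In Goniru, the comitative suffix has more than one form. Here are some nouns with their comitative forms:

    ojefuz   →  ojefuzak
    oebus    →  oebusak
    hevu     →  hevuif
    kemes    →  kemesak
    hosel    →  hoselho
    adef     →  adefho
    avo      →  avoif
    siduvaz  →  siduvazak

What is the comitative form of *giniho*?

The alternation tracks the final sound of the stem — -ak when the stem ends in a sibilant (*ojefuz*, *oebus*, *kemes*, *siduvaz*); -ho when the stem ends in a non-sibilant consonant (*hosel*, *adef*); -if when the stem ends in a vowel (*hevu*, *avo*).
Since the final sound of *giniho* is /o/ (a vowel), it takes -if, giving *ginihoif*.

ginihoif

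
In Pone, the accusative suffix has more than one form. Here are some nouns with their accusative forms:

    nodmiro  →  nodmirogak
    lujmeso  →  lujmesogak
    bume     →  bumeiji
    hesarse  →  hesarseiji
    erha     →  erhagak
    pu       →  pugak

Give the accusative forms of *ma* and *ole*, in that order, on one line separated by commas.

magak, oleiji

Looking at the last vowel of each stem: -iji when the last vowel of the stem is a front vowel (*bume*, *hesarse*); -gak when the last vowel of the stem is a back vowel (*nodmiro*, *lujmeso*, *erha*, *pu*).
The last vowel of *ma* is /a/, which is a back vowel, so the suffix is -gak, giving *magak*.
*ole*: last vowel = /e/, a front vowel → -iji → *oleiji*.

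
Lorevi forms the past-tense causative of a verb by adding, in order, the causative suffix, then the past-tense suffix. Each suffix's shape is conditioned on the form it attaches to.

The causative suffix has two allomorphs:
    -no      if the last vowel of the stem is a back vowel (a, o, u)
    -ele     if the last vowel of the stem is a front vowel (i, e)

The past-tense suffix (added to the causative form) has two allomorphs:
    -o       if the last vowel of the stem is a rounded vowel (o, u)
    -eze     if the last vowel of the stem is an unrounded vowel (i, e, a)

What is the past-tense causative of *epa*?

*epa* — last vowel /a/ (a back vowel) → -no → *epano*.
Since the last vowel of the causative form *epano* is /o/ (a rounded vowel), it takes -o, giving *epanoo*.

epanoo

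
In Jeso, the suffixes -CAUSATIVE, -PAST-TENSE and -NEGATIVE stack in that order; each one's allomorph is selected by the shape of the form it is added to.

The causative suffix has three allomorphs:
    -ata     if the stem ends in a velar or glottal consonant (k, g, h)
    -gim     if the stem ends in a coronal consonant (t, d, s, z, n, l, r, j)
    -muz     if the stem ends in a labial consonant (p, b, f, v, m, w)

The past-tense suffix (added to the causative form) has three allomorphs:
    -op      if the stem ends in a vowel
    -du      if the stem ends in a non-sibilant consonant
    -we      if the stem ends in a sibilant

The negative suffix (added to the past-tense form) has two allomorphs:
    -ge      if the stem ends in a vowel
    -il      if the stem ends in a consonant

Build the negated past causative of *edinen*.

edinengimduge

*edinen*: final consonant = /n/, coronal → -gim → *edinengim*.
Since the final sound of the causative form *edinengim* is /m/ (a non-sibilant consonant), it takes -du, giving *edinengimdu*.
The past-tense form *edinengimdu*: final sound = /u/, a vowel → -ge → *edinengimduge*.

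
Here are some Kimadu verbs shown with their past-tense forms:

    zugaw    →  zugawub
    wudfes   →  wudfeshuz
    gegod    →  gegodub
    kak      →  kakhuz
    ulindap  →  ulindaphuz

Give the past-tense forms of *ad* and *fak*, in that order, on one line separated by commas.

adub, fakhuz

The alternation tracks the final consonant of the stem — -huz when the stem ends in a voiceless consonant (*wudfes*, *kak*, *ulindap*); -ub when the stem ends in a voiced consonant (*zugaw*, *gegod*).
Since the final consonant of *ad* is /d/ (voiced), it takes -ub, giving *adub*.
Since the final consonant of *fak* is /k/ (voiceless), it takes -huz, giving *fakhuz*.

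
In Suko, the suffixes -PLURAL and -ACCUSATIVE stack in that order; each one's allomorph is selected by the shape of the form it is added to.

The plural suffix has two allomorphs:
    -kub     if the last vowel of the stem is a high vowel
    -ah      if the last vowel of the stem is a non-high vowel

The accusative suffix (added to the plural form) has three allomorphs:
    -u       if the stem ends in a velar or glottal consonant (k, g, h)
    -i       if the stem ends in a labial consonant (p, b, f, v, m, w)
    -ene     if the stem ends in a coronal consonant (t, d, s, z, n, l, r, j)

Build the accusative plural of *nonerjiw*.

nonerjiwkubi

*nonerjiw* — last vowel /i/ (a high vowel) → -kub → *nonerjiwkub*.
The plural form *nonerjiwkub*: final consonant = /b/, labial → -i → *nonerjiwkubi*.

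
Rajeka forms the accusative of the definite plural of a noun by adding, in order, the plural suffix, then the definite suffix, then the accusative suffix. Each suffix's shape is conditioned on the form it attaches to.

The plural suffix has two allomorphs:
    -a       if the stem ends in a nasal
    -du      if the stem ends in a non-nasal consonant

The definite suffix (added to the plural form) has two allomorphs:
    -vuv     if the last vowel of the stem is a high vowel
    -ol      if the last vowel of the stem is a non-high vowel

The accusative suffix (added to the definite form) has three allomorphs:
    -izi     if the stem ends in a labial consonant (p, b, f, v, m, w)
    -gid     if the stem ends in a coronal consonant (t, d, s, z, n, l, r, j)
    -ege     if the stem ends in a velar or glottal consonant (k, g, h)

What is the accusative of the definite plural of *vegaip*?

*vegaip* — final consonant /p/ (non-nasal) → -du → *vegaipdu*.
Since the last vowel of the plural form *vegaipdu* is /u/ (a high vowel), it takes -vuv, giving *vegaipduvuv*.
The final consonant of the definite form *vegaipduvuv* is /v/, which is labial, so the accusative suffix is -izi, giving *vegaipduvuvizi*.

vegaipduvuvizi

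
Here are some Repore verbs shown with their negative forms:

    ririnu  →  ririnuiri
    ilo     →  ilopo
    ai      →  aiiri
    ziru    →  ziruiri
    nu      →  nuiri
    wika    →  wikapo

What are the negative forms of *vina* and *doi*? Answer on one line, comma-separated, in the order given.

vinapo, doiiri

Looking at the last vowel of each stem: -iri when the last vowel of the stem is a high vowel (*ririnu*, *ai*, *ziru*, *nu*); -po when the last vowel of the stem is a non-high vowel (*ilo*, *wika*).
*vina*: last vowel = /a/, a non-high vowel → -po → *vinapo*.
Since the last vowel of *doi* is /i/ (a high vowel), it takes -iri, giving *doiiri*.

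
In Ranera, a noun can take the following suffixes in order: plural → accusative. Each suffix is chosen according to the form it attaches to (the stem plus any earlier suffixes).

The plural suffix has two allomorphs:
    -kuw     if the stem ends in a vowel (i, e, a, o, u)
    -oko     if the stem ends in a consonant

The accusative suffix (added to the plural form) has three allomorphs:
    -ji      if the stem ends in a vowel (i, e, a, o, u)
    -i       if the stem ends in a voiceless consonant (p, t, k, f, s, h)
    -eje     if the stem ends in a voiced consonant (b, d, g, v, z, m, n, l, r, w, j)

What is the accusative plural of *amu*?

*amu* — final sound /u/ (a vowel) → -kuw → *amukuw*.
Since the final sound of the plural form *amukuw* is /w/ (a voiced consonant), it takes -eje, giving *amukuweje*.

amukuweje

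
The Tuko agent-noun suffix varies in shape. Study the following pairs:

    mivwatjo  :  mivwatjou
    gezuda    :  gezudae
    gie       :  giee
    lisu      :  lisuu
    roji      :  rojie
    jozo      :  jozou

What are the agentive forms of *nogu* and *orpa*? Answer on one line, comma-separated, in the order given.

noguu, orpae

The suffix is conditioned by the last vowel: -u when the last vowel of the stem is a rounded vowel (*mivwatjo*, *lisu*, *jozo*); -e when the last vowel of the stem is an unrounded vowel (*gezuda*, *gie*, *roji*).
*nogu* — last vowel /u/ (a rounded vowel) → -u → *noguu*.
*orpa* — last vowel /a/ (an unrounded vowel) → -e → *orpae*.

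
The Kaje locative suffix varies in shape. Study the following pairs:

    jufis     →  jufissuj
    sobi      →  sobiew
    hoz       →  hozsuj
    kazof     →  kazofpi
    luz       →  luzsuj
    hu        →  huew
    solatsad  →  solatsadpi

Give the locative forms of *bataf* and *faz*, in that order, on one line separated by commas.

batafpi, fazsuj

Looking at the final sound of each stem: -suj when the stem ends in a sibilant (*jufis*, *hoz*, *luz*); -pi when the stem ends in a non-sibilant consonant (*kazof*, *solatsad*); -ew when the stem ends in a vowel (*sobi*, *hu*).
*bataf* — final sound /f/ (a non-sibilant consonant) → -pi → *batafpi*.
Since the final sound of *faz* is /z/ (a sibilant), it takes -suj, giving *fazsuj*.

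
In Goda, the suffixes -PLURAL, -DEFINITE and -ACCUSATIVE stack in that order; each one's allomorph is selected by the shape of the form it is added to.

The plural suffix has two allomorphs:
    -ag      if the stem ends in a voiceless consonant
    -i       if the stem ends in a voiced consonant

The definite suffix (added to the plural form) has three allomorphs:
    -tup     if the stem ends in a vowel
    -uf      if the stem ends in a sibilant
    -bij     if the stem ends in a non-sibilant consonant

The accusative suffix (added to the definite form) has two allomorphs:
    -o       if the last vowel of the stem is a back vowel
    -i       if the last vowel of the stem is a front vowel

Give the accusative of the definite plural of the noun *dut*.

Since the final consonant of *dut* is /t/ (voiceless), it takes -ag, giving *dutag*.
The plural form *dutag*: final sound = /g/, a non-sibilant consonant → -bij → *dutagbij*.
Since the last vowel of the definite form *dutagbij* is /i/ (a front vowel), it takes -i, giving *dutagbiji*.

dutagbiji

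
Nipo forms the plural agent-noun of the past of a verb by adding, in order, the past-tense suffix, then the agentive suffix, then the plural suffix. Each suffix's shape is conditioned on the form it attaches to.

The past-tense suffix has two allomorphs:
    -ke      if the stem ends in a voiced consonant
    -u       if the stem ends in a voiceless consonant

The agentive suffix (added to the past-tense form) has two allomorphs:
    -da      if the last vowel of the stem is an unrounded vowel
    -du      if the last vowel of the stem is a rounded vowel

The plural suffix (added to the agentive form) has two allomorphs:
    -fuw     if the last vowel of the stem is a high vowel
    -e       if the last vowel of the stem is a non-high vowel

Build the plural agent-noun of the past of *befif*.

befifudufuw

The final consonant of *befif* is /f/, which is voiceless, so the past-tense suffix is -u, giving *befifu*.
The past-tense form *befifu*: last vowel = /u/, a rounded vowel → -du → *befifudu*.
The agentive form *befifudu* — last vowel /u/ (a high vowel) → -fuw → *befifudufuw*.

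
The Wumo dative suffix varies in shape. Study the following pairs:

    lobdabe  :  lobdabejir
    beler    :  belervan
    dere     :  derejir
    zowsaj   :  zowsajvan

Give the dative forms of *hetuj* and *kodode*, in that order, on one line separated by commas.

hetujvan, kododejir

The suffix is conditioned by the final sound: -van when the stem ends in a consonant (*beler*, *zowsaj*); -jir when the stem ends in a vowel (*lobdabe*, *dere*).
Since the final sound of *hetuj* is /j/ (a consonant), it takes -van, giving *hetujvan*.
The final sound of *kodode* is /e/, which is a vowel, so the suffix is -jir, giving *kododejir*.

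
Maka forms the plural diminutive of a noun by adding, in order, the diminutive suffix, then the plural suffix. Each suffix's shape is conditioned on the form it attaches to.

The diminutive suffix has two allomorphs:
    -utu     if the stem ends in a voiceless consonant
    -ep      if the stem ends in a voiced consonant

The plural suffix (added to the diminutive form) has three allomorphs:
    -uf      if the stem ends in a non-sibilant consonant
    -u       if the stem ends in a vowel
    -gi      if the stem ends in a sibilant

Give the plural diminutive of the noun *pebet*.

*pebet*: final consonant = /t/, voiceless → -utu → *pebetutu*.
The diminutive form *pebetutu* — final sound /u/ (a vowel) → -u → *pebetutuu*.

pebetutuu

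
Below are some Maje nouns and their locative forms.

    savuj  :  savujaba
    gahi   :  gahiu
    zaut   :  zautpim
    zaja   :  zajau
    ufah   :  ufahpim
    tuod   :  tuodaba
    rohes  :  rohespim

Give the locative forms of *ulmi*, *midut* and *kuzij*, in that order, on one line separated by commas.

ulmiu, midutpim, kuzijaba

The alternation tracks the final sound of the stem — -pim when the stem ends in a voiceless consonant (*zaut*, *ufah*, *rohes*); -aba when the stem ends in a voiced consonant (*savuj*, *tuod*); -u when the stem ends in a vowel (*gahi*, *zaja*).
Since the final sound of *ulmi* is /i/ (a vowel), it takes -u, giving *ulmiu*.
*midut* — final sound /t/ (a voiceless consonant) → -pim → *midutpim*.
*kuzij* — final sound /j/ (a voiced consonant) → -aba → *kuzijaba*.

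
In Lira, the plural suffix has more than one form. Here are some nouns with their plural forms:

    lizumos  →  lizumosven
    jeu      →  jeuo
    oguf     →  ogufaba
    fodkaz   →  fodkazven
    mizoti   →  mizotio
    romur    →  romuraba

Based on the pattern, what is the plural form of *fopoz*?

The alternation tracks the final sound of the stem — -ven when the stem ends in a sibilant (*lizumos*, *fodkaz*); -aba when the stem ends in a non-sibilant consonant (*oguf*, *romur*); -o when the stem ends in a vowel (*jeu*, *mizoti*).
*fopoz*: final sound = /z/, a sibilant → -ven → *fopozven*.

fopozven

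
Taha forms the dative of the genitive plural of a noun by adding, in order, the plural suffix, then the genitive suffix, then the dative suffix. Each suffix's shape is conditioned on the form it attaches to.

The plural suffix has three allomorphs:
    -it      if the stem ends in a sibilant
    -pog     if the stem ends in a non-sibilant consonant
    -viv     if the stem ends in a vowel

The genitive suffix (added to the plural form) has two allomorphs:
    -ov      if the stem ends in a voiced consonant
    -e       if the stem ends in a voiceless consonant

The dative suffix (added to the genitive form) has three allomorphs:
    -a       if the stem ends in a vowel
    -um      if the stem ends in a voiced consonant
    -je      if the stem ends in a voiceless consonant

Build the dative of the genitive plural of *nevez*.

nevezitea

*nevez*: final sound = /z/, a sibilant → -it → *nevezit*.
The plural form *nevezit* — final consonant /t/ (voiceless) → -e → *nevezite*.
The genitive form *nevezite*: final sound = /e/, a vowel → -a → *nevezitea*.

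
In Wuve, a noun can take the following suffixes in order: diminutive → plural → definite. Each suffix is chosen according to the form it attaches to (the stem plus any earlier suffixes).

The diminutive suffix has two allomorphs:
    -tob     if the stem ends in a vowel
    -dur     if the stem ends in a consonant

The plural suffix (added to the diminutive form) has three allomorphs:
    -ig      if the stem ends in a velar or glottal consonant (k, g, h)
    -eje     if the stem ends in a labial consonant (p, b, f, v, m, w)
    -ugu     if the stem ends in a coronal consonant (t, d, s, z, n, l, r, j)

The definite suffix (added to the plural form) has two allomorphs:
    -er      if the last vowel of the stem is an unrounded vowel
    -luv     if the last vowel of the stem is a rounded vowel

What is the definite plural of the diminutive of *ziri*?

Since the final sound of *ziri* is /i/ (a vowel), it takes -tob, giving *ziritob*.
The diminutive form *ziritob* — final consonant /b/ (labial) → -eje → *ziritobeje*.
Since the last vowel of the plural form *ziritobeje* is /e/ (an unrounded vowel), it takes -er, giving *ziritobejeer*.

ziritobejeer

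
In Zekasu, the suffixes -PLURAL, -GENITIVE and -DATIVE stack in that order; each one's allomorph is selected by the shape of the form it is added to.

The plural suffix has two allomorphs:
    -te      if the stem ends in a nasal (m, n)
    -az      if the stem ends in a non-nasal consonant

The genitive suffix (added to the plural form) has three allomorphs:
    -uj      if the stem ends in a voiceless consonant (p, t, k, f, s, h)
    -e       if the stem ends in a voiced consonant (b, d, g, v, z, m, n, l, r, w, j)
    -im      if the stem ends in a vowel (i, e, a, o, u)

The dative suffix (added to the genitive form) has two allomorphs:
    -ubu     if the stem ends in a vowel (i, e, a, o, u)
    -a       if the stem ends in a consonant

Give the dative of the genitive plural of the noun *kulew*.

*kulew*: final consonant = /w/, non-nasal → -az → *kulewaz*.
The plural form *kulewaz* — final sound /z/ (a voiced consonant) → -e → *kulewaze*.
Since the final sound of the genitive form *kulewaze* is /e/ (a vowel), it takes -ubu, giving *kulewazeubu*.

kulewazeubu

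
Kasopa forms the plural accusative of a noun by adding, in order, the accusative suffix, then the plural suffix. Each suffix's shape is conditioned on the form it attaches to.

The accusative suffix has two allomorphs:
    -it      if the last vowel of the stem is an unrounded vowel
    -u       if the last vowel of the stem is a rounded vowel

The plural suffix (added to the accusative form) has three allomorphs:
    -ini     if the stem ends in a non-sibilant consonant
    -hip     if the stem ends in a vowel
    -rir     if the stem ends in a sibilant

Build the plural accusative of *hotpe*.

hotpeitini

Since the last vowel of *hotpe* is /e/ (an unrounded vowel), it takes -it, giving *hotpeit*.
The accusative form *hotpeit*: final sound = /t/, a non-sibilant consonant → -ini → *hotpeitini*.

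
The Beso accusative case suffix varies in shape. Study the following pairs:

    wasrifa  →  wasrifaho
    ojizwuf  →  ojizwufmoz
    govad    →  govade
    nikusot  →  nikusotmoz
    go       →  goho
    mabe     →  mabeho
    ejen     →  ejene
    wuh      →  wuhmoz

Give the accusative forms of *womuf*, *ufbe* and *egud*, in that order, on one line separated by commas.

womufmoz, ufbeho, egude

The alternation tracks the final sound of the stem — -moz when the stem ends in a voiceless consonant (*ojizwuf*, *nikusot*, *wuh*); -e when the stem ends in a voiced consonant (*govad*, *ejen*); -ho when the stem ends in a vowel (*wasrifa*, *go*, *mabe*).
*womuf*: final sound = /f/, a voiceless consonant → -moz → *womufmoz*.
*ufbe* — final sound /e/ (a vowel) → -ho → *ufbeho*.
*egud* — final sound /d/ (a voiced consonant) → -e → *egude*.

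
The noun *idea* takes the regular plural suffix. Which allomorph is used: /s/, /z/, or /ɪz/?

The stem *idea* ends in a voiced non-sibilant sound.
The plural suffix surfaces as /ɪz/ after sibilants, /s/ after other voiceless consonants, and /z/ after other voiced sounds.
So the plural -s on *idea* is pronounced /z/.

/z/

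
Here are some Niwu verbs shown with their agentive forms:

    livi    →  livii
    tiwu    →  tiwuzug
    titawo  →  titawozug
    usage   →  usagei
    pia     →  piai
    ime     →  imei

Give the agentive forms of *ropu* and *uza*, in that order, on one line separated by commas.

Looking at the last vowel of each stem: -zug when the last vowel of the stem is a rounded vowel (*tiwu*, *titawo*); -i when the last vowel of the stem is an unrounded vowel (*livi*, *usage*, *pia*, *ime*).
*ropu* — last vowel /u/ (a rounded vowel) → -zug → *ropuzug*.
Since the last vowel of *uza* is /a/ (an unrounded vowel), it takes -i, giving *uzai*.

ropuzug, uzai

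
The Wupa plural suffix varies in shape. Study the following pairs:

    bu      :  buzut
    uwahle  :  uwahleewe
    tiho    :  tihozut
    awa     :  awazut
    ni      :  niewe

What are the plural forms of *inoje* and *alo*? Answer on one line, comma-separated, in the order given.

Looking at the last vowel of each stem: -ewe when the last vowel of the stem is a front vowel (*uwahle*, *ni*); -zut when the last vowel of the stem is a back vowel (*bu*, *tiho*, *awa*).
Since the last vowel of *inoje* is /e/ (a front vowel), it takes -ewe, giving *inojeewe*.
Since the last vowel of *alo* is /o/ (a back vowel), it takes -zut, giving *alozut*.

inojeewe, alozut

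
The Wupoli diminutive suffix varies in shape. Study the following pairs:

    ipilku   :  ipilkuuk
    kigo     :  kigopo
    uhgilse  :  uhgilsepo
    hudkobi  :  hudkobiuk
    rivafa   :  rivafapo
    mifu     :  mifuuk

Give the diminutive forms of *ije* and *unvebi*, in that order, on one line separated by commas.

The alternation tracks the last vowel of the stem — -uk when the last vowel of the stem is a high vowel (*ipilku*, *hudkobi*, *mifu*); -po when the last vowel of the stem is a non-high vowel (*kigo*, *uhgilse*, *rivafa*).
*ije*: last vowel = /e/, a non-high vowel → -po → *ijepo*.
Since the last vowel of *unvebi* is /i/ (a high vowel), it takes -uk, giving *unvebiuk*.

ijepo, unvebiuk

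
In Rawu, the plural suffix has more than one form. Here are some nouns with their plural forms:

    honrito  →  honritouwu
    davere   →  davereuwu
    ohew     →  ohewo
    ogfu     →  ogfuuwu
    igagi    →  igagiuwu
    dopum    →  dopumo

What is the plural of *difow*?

difowo

Looking at the final sound of each stem: -o when the stem ends in a consonant (*ohew*, *dopum*); -uwu when the stem ends in a vowel (*honrito*, *davere*, *ogfu*, *igagi*).
*difow*: final sound = /w/, a consonant → -o → *difowo*.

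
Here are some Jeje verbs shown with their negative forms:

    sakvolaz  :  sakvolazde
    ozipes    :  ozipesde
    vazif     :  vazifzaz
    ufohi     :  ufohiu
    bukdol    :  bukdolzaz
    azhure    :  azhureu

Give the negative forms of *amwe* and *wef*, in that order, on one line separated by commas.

amweu, wefzaz

The suffix is conditioned by the final sound: -de when the stem ends in a sibilant (*sakvolaz*, *ozipes*); -zaz when the stem ends in a non-sibilant consonant (*vazif*, *bukdol*); -u when the stem ends in a vowel (*ufohi*, *azhure*).
Since the final sound of *amwe* is /e/ (a vowel), it takes -u, giving *amweu*.
*wef*: final sound = /f/, a non-sibilant consonant → -zaz → *wefzaz*.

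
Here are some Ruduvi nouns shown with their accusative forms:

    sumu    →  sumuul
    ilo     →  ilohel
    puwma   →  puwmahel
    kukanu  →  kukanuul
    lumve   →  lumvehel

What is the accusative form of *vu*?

vuul

Looking at the last vowel of each stem: -ul when the last vowel of the stem is a high vowel (*sumu*, *kukanu*); -hel when the last vowel of the stem is a non-high vowel (*ilo*, *puwma*, *lumve*).
*vu* — last vowel /u/ (a high vowel) → -ul → *vuul*.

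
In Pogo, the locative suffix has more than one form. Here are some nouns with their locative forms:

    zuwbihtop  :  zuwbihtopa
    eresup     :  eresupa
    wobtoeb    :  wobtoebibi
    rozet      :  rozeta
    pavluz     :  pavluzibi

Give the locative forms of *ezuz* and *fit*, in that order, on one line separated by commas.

The suffix is conditioned by the final consonant: -a when the stem ends in a voiceless consonant (*zuwbihtop*, *eresup*, *rozet*); -ibi when the stem ends in a voiced consonant (*wobtoeb*, *pavluz*).
*ezuz* — final consonant /z/ (voiced) → -ibi → *ezuzibi*.
*fit* — final consonant /t/ (voiceless) → -a → *fita*.

ezuzibi, fita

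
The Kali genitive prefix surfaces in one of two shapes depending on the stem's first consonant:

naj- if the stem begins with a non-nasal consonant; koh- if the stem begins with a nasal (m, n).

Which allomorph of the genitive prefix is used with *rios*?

naj-

*rios*: first consonant = /r/, non-nasal → naj-.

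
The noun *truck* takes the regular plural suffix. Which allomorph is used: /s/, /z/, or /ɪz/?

/s/

The stem *truck* ends in a voiceless non-sibilant consonant.
The plural suffix surfaces as /ɪz/ after sibilants, /s/ after other voiceless consonants, and /z/ after other voiced sounds.
So the plural -s on *truck* is pronounced /s/.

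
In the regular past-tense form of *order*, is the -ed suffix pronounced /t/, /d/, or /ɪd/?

The stem *order* ends in a voiced sound other than /d/.
The -ed suffix is realized as /ɪd/ after /t, d/; as /t/ after other voiceless consonants; and as /d/ after other voiced sounds.
So -ed on *order* is pronounced /d/.

/d/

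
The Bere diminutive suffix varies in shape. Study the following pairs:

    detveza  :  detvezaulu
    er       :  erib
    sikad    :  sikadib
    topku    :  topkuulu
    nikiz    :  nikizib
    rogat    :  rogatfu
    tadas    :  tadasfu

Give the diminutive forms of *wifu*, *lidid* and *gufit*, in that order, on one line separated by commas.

wifuulu, lididib, gufitfu

The suffix is conditioned by the final sound: -fu when the stem ends in a voiceless consonant (*rogat*, *tadas*); -ib when the stem ends in a voiced consonant (*er*, *sikad*, *nikiz*); -ulu when the stem ends in a vowel (*detveza*, *topku*).
The final sound of *wifu* is /u/, which is a vowel, so the suffix is -ulu, giving *wifuulu*.
The final sound of *lidid* is /d/, which is a voiced consonant, so the suffix is -ib, giving *lididib*.
*gufit* — final sound /t/ (a voiceless consonant) → -fu → *gufitfu*.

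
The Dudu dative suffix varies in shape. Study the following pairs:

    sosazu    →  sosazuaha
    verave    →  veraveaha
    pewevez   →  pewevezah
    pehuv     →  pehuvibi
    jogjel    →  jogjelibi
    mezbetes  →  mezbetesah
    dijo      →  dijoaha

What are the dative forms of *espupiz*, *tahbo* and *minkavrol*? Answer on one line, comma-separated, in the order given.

espupizah, tahboaha, minkavrolibi

Looking at the final sound of each stem: -ah when the stem ends in a sibilant (*pewevez*, *mezbetes*); -ibi when the stem ends in a non-sibilant consonant (*pehuv*, *jogjel*); -aha when the stem ends in a vowel (*sosazu*, *verave*, *dijo*).
*espupiz* — final sound /z/ (a sibilant) → -ah → *espupizah*.
*tahbo*: final sound = /o/, a vowel → -aha → *tahboaha*.
*minkavrol* — final sound /l/ (a non-sibilant consonant) → -ibi → *minkavrolibi*.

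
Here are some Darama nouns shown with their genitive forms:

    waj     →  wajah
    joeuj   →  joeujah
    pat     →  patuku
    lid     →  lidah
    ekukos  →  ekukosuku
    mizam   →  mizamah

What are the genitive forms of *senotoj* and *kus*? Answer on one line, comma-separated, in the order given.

senotojah, kusuku

The alternation tracks the final consonant of the stem — -uku when the stem ends in a voiceless consonant (*pat*, *ekukos*); -ah when the stem ends in a voiced consonant (*waj*, *joeuj*, *lid*, *mizam*).
Since the final consonant of *senotoj* is /j/ (voiced), it takes -ah, giving *senotojah*.
*kus* — final consonant /s/ (voiceless) → -uku → *kusuku*.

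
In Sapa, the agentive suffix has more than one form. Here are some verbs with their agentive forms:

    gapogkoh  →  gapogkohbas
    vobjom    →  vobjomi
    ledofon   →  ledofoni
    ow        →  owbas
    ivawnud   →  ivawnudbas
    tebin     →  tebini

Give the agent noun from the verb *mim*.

Looking at the final consonant of each stem: -i when the stem ends in a nasal (*vobjom*, *ledofon*, *tebin*); -bas when the stem ends in a non-nasal consonant (*gapogkoh*, *ow*, *ivawnud*).
*mim* — final consonant /m/ (a nasal) → -i → *mimi*.

mimi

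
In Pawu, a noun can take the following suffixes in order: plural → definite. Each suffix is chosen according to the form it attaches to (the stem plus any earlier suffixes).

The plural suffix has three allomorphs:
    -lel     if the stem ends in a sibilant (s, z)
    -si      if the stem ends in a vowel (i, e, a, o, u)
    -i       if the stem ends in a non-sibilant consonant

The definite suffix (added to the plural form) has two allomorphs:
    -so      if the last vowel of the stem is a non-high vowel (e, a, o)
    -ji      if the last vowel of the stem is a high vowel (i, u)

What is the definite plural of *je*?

Since the final sound of *je* is /e/ (a vowel), it takes -si, giving *jesi*.
Since the last vowel of the plural form *jesi* is /i/ (a high vowel), it takes -ji, giving *jesiji*.

jesiji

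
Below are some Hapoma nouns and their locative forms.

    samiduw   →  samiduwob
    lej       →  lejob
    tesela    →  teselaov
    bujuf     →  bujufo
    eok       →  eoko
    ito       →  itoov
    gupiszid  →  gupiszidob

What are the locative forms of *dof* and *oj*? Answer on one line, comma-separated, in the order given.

The alternation tracks the final sound of the stem — -o when the stem ends in a voiceless consonant (*bujuf*, *eok*); -ob when the stem ends in a voiced consonant (*samiduw*, *lej*, *gupiszid*); -ov when the stem ends in a vowel (*tesela*, *ito*).
The final sound of *dof* is /f/, which is a voiceless consonant, so the suffix is -o, giving *dofo*.
*oj*: final sound = /j/, a voiced consonant → -ob → *ojob*.

dofo, ojob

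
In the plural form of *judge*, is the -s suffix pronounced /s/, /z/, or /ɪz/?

The stem *judge* ends in a sibilant (/s, z, ʃ, ʒ, tʃ, dʒ/).
The plural suffix surfaces as /ɪz/ after sibilants, /s/ after other voiceless consonants, and /z/ after other voiced sounds.
So the plural -s on *judge* is pronounced /ɪz/.

/ɪz/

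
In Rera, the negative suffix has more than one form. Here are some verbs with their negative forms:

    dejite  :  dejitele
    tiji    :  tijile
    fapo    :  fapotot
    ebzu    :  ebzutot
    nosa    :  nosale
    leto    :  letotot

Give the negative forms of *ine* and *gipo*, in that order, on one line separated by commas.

The alternation tracks the last vowel of the stem — -tot when the last vowel of the stem is a rounded vowel (*fapo*, *ebzu*, *leto*); -le when the last vowel of the stem is an unrounded vowel (*dejite*, *tiji*, *nosa*).
*ine* — last vowel /e/ (an unrounded vowel) → -le → *inele*.
*gipo*: last vowel = /o/, a rounded vowel → -tot → *gipotot*.

inele, gipotot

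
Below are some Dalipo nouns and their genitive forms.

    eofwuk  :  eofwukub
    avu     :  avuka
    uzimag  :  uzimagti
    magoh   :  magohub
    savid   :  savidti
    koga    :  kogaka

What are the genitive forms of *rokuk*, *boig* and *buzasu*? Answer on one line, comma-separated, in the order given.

The pattern is voicing of the final sound: -ub when the stem ends in a voiceless consonant (*eofwuk*, *magoh*); -ti when the stem ends in a voiced consonant (*uzimag*, *savid*); -ka when the stem ends in a vowel (*avu*, *koga*).
*rokuk* — final sound /k/ (a voiceless consonant) → -ub → *rokukub*.
The final sound of *boig* is /g/, which is a voiced consonant, so the suffix is -ti, giving *boigti*.
*buzasu* — final sound /u/ (a vowel) → -ka → *buzasuka*.

rokukub, boigti, buzasuka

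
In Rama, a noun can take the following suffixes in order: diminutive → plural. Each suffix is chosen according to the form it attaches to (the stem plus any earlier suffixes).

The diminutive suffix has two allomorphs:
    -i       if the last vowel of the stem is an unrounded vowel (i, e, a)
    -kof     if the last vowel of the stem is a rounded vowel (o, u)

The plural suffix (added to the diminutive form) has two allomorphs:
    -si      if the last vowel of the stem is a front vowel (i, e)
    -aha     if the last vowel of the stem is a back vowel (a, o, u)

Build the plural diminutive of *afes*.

afesisi

*afes* — last vowel /e/ (an unrounded vowel) → -i → *afesi*.
The last vowel of the diminutive form *afesi* is /i/, which is a front vowel, so the plural suffix is -si, giving *afesisi*.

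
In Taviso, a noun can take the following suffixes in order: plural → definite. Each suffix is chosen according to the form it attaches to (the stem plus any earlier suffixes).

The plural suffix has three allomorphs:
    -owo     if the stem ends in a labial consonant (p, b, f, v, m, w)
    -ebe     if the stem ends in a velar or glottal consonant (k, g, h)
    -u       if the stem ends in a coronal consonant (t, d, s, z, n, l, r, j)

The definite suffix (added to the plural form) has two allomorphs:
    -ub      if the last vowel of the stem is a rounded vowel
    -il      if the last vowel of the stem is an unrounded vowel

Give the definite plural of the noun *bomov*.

bomovowoub

The final consonant of *bomov* is /v/, which is labial, so the plural suffix is -owo, giving *bomovowo*.
The last vowel of the plural form *bomovowo* is /o/, which is a rounded vowel, so the definite suffix is -ub, giving *bomovowoub*.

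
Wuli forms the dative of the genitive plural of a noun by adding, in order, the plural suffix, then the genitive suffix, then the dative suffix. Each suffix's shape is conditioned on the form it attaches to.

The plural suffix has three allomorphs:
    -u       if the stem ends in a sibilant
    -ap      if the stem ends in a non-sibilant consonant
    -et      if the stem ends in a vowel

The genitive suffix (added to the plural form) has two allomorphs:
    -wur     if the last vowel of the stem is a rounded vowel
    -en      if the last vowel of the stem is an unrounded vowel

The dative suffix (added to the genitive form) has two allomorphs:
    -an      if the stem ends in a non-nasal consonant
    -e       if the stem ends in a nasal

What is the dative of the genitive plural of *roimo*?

*roimo* — final sound /o/ (a vowel) → -et → *roimoet*.
The plural form *roimoet*: last vowel = /e/, an unrounded vowel → -en → *roimoeten*.
Since the final consonant of the genitive form *roimoeten* is /n/ (a nasal), it takes -e, giving *roimoetene*.

roimoetene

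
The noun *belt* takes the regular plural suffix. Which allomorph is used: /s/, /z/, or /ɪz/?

The stem *belt* ends in a voiceless non-sibilant consonant.
The plural suffix surfaces as /ɪz/ after sibilants, /s/ after other voiceless consonants, and /z/ after other voiced sounds.
So the plural -s on *belt* is pronounced /s/.

/s/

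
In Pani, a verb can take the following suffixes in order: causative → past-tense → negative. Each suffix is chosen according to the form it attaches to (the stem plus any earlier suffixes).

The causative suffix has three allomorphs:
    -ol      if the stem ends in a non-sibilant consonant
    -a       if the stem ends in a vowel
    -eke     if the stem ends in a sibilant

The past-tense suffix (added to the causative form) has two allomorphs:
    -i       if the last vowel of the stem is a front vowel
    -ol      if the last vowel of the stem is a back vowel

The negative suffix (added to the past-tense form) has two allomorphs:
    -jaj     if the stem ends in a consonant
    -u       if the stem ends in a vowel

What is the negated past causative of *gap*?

gapololjaj

*gap* — final sound /p/ (a non-sibilant consonant) → -ol → *gapol*.
The causative form *gapol*: last vowel = /o/, a back vowel → -ol → *gapolol*.
The final sound of the past-tense form *gapolol* is /l/, which is a consonant, so the negative suffix is -jaj, giving *gapololjaj*.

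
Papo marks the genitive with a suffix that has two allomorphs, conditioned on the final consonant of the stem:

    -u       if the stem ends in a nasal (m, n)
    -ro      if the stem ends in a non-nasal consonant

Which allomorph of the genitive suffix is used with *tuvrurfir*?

-ro

*tuvrurfir* — final consonant /r/ (non-nasal) → -ro.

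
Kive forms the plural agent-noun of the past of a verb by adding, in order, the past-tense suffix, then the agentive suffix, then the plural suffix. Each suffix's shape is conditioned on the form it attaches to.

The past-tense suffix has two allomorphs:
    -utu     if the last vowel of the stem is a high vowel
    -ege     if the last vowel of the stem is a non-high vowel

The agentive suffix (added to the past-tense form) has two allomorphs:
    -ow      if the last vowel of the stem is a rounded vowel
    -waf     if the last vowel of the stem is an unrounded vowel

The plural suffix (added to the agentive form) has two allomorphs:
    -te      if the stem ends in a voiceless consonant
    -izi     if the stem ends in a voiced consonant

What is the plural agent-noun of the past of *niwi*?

Since the last vowel of *niwi* is /i/ (a high vowel), it takes -utu, giving *niwiutu*.
Since the last vowel of the past-tense form *niwiutu* is /u/ (a rounded vowel), it takes -ow, giving *niwiutuow*.
Since the final consonant of the agentive form *niwiutuow* is /w/ (voiced), it takes -izi, giving *niwiutuowizi*.

niwiutuowizi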